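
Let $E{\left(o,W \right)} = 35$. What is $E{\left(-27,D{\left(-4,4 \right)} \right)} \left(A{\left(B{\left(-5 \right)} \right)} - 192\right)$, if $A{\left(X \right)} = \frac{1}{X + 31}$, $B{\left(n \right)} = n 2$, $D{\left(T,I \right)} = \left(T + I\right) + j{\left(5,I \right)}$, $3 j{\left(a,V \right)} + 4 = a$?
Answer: $- \frac{20155}{3} \approx -6718.3$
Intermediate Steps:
$j{\left(a,V \right)} = - \frac{4}{3} + \frac{a}{3}$
$D{\left(T,I \right)} = \frac{1}{3} + I + T$ ($D{\left(T,I \right)} = \left(T + I\right) + \left(- \frac{4}{3} + \frac{1}{3} \cdot 5\right) = \left(I + T\right) + \left(- \frac{4}{3} + \frac{5}{3}\right) = \left(I + T\right) + \frac{1}{3} = \frac{1}{3} + I + T$)
$B{\left(n \right)} = 2 n$
$A{\left(X \right)} = \frac{1}{31 + X}$
$E{\left(-27,D{\left(-4,4 \right)} \right)} \left(A{\left(B{\left(-5 \right)} \right)} - 192\right) = 35 \left(\frac{1}{31 + 2 \left(-5\right)} - 192\right) = 35 \left(\frac{1}{31 - 10} - 192\right) = 35 \left(\frac{1}{21} - 192\right) = 35 \left(- \frac{4031}{21}\right) = - \frac{20155}{3}$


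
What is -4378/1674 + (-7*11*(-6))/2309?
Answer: -4667707/1932633 ≈ -2.4152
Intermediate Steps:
-4378/1674 + (-7*11*(-6))/2309 = -4378*1/1674 - 77*(-6)*(1/2309) = -2189/837 + 462*(1/2309) = -2189/837 + 462/2309 = -4667707/1932633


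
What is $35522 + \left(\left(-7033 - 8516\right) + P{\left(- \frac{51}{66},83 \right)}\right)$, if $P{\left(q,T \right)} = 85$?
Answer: $20058$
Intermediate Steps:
$35522 + \left(\left(-7033 - 8516\right) + P{\left(- \frac{51}{66},83 \right)}\right) = 35522 + \left(\left(-7033 - 8516\right) + 85\right) = 35522 + \left(-15549 + 85\right) = 35522 - 15464 = 20058$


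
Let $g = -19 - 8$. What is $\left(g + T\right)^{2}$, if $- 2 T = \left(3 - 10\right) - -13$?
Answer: $900$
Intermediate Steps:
$T = -3$ ($T = - \frac{\left(3 - 10\right) - -13}{2} = - \frac{-7 + 13}{2} = \left(- \frac{1}{2}\right) 6 = -3$)
$g = -27$ ($g = -19 - 8 = -27$)
$\left(g + T\right)^{2} = \left(-27 - 3\right)^{2} = \left(-30\right)^{2} = 900$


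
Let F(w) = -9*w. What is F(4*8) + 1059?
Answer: 771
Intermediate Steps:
F(4*8) + 1059 = -36*8 + 1059 = -9*32 + 1059 = -288 + 1059 = 771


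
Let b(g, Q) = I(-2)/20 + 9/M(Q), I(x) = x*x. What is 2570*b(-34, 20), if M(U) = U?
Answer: 3341/2 ≈ 1670.5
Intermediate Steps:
I(x) = x²
b(g, Q) = ⅕ + 9/Q (b(g, Q) = (-2)²/20 + 9/Q = 4*(1/20) + 9/Q = ⅕ + 9/Q)
2570*b(-34, 20) = 2570*((⅕)*(45 + 20)/20) = 2570*((⅕)*(1/20)*65) = 2570*(13/20) = 3341/2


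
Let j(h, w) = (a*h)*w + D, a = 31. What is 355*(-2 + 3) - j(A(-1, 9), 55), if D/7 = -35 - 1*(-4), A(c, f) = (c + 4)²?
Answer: -14773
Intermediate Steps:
A(c, f) = (4 + c)²
D = -217 (D = 7*(-35 - 1*(-4)) = 7*(-35 + 4) = 7*(-31) = -217)
j(h, w) = -217 + 31*h*w (j(h, w) = (31*h)*w - 217 = 31*h*w - 217 = -217 + 31*h*w)
355*(-2 + 3) - j(A(-1, 9), 55) = 355*(-2 + 3) - (-217 + 31*(4 - 1)²*55) = 355*1 - (-217 + 31*3²*55) = 355 - (-217 + 31*9*55) = 355 - (-217 + 15345) = 355 - 1*15128 = 355 - 15128 = -14773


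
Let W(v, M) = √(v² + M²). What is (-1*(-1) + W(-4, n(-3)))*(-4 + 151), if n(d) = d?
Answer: 882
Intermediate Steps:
W(v, M) = √(M² + v²)
(-1*(-1) + W(-4, n(-3)))*(-4 + 151) = (-1*(-1) + √((-3)² + (-4)²))*(-4 + 151) = (1 + √(9 + 16))*147 = (1 + √25)*147 = (1 + 5)*147 = 6*147 = 882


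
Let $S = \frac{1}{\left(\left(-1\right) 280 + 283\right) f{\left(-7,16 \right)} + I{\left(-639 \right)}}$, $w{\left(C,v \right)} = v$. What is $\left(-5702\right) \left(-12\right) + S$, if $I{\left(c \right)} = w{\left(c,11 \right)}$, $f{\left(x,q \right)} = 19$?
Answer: $\frac{4652833}{68} \approx 68424.0$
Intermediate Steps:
$I{\left(c \right)} = 11$
$S = \frac{1}{68}$ ($S = \frac{1}{\left(\left(-1\right) 280 + 283\right) 19 + 11} = \frac{1}{\left(-280 + 283\right) 19 + 11} = \frac{1}{3 \cdot 19 + 11} = \frac{1}{57 + 11} = \frac{1}{68} \approx 0.014706$)
$\left(-5702\right) \left(-12\right) + S = \left(-5702\right) \left(-12\right) + \frac{1}{68} = 68424 + \frac{1}{68} = \frac{4652833}{68}$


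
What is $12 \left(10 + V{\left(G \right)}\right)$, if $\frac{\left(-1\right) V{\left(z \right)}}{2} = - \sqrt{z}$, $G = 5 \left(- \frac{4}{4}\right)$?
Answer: $120 + 24 i \sqrt{5} \approx 120.0 + 53.666 i$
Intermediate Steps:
$G = -5$ ($G = 5 \left(\left(-4\right) \frac{1}{4}\right) = 5 \left(-1\right) = -5$)
$V{\left(z \right)} = 2 \sqrt{z}$ ($V{\left(z \right)} = - 2 \left(- \sqrt{z}\right) = 2 \sqrt{z}$)
$12 \left(10 + V{\left(G \right)}\right) = 12 \left(10 + 2 \sqrt{-5}\right) = 12 \left(10 + 2 i \sqrt{5}\right) = 120 + 24 i \sqrt{5}$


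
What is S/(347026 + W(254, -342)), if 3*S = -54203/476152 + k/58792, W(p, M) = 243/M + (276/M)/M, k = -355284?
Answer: -69998035803507/11836027196868564436 ≈ -5.9140e-6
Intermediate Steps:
W(p, M) = 243/M + 276/M**2
S = -21544486243/10497723144 (S = (-54203/476152 - 355284/58792)/3 = (-54203*1/476152 - 355284*1/58792)/3 = (-54203/476152 - 88821/14698)/3 = (1/3)*(-21544486243/3499241048) = -21544486243/10497723144 ≈ -2.0523)
S/(347026 + W(254, -342)) = -21544486243/(10497723144*(347026 + 3*(92 + 81*(-342))/(-342)**2)) = -21544486243/(10497723144*(347026 + 3*(1/116964)*(92 - 27702))) = -21544486243/(10497723144*(347026 + 3*(1/116964)*(-27610))) = -21544486243/(10497723144*(347026 - 13805/19494)) = -21544486243/(10497723144*6764911039/19494) = -21544486243/10497723144*19494/6764911039 = -69998035803507/11836027196868564436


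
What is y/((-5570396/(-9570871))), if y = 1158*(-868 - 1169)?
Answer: -11288105387433/2785198 ≈ -4.0529e+6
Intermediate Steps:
y = -2358846 (y = 1158*(-2037) = -2358846)
y/((-5570396/(-9570871))) = -2358846/((-5570396/(-9570871))) = -2358846/((-5570396*(-1/9570871))) = -2358846/5570396/9570871 = -2358846*9570871/5570396 = -11288105387433/2785198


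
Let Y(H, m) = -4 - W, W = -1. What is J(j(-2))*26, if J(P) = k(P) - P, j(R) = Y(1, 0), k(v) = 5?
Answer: 208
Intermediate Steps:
Y(H, m) = -3 (Y(H, m) = -4 - 1*(-1) = -4 + 1 = -3)
j(R) = -3
J(P) = 5 - P
J(j(-2))*26 = (5 - 1*(-3))*26 = (5 + 3)*26 = 8*26 = 208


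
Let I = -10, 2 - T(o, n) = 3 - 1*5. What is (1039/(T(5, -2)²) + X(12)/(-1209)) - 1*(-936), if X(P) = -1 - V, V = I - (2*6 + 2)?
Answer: 19361767/19344 ≈ 1000.9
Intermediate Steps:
T(o, n) = 4 (T(o, n) = 2 - (3 - 1*5) = 2 - (3 - 5) = 2 - 1*(-2) = 2 + 2 = 4)
V = -24 (V = -10 - (2*6 + 2) = -10 - (12 + 2) = -10 - 1*14 = -10 - 14 = -24)
X(P) = 23 (X(P) = -1 - 1*(-24) = -1 + 24 = 23)
(1039/(T(5, -2)²) + X(12)/(-1209)) - 1*(-936) = (1039/(4²) + 23/(-1209)) - 1*(-936) = (1039/16 + 23*(-1/1209)) + 936 = (1039*(1/16) - 23/1209) + 936 = (1039/16 - 23/1209) + 936 = 1255783/19344 + 936 = 19361767/19344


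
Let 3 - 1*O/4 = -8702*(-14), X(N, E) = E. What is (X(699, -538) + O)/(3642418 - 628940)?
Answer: -18763/115903 ≈ -0.16189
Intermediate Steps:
O = -487300 (O = 12 - (-34808)*(-14) = 12 - 4*121828 = 12 - 487312 = -487300)
(X(699, -538) + O)/(3642418 - 628940) = (-538 - 487300)/(3642418 - 628940) = -487838/3013478 = -487838*1/3013478 = -18763/115903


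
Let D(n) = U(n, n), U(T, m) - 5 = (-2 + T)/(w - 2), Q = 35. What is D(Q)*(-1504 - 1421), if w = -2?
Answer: 38025/4 ≈ 9506.3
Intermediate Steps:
U(T, m) = 11/2 - T/4 (U(T, m) = 5 + (-2 + T)/(-2 - 2) = 5 + (-2 + T)/(-4) = 5 + (-2 + T)*(-1/4) = 5 + (1/2 - T/4) = 11/2 - T/4)
D(n) = 11/2 - n/4
D(Q)*(-1504 - 1421) = (11/2 - 1/4*35)*(-1504 - 1421) = (11/2 - 35/4)*(-2925) = -13/4*(-2925) = 38025/4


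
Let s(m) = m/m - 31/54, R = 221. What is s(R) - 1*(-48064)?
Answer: 2595479/54 ≈ 48064.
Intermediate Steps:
s(m) = 23/54 (s(m) = 1 - 31*1/54 = 1 - 31/54 = 23/54)
s(R) - 1*(-48064) = 23/54 - 1*(-48064) = 23/54 + 48064 = 2595479/54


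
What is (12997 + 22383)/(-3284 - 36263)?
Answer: -35380/39547 ≈ -0.89463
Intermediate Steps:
(12997 + 22383)/(-3284 - 36263) = 35380/(-39547) = 35380*(-1/39547) = -35380/39547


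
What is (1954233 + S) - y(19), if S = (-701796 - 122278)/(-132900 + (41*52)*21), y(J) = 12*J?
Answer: 86101688357/44064 ≈ 1.9540e+6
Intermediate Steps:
S = 412037/44064 (S = -824074/(-132900 + 2132*21) = -824074/(-132900 + 44772) = -824074/(-88128) = -824074*(-1/88128) = 412037/44064 ≈ 9.3509)
(1954233 + S) - y(19) = (1954233 + 412037/44064) - 12*19 = 86111734949/44064 - 1*228 = 86111734949/44064 - 228 = 86101688357/44064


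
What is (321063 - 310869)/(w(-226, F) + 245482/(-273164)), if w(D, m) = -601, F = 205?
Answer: -464105636/27402841 ≈ -16.936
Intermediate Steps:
(321063 - 310869)/(w(-226, F) + 245482/(-273164)) = (321063 - 310869)/(-601 + 245482/(-273164)) = 10194/(-601 + 245482*(-1/273164)) = 10194/(-601 - 122741/136582) = 10194/(-82208523/136582) = 10194*(-136582/82208523) = -464105636/27402841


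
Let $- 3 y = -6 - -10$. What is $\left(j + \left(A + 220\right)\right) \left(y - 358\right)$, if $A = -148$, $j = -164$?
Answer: $\frac{99176}{3} \approx 33059.0$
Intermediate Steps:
$y = - \frac{4}{3}$ ($y = - \frac{-6 - -10}{3} = - \frac{-6 + 10}{3} = \left(- \frac{1}{3}\right) 4 = - \frac{4}{3} \approx -1.3333$)
$\left(j + \left(A + 220\right)\right) \left(y - 358\right) = \left(-164 + \left(-148 + 220\right)\right) \left(- \frac{4}{3} - 358\right) = \left(-164 + 72\right) \left(- \frac{1078}{3}\right) = \left(-92\right) \left(- \frac{1078}{3}\right) = \frac{99176}{3}$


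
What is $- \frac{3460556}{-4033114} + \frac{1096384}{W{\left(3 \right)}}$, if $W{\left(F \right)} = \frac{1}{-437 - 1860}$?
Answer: $- \frac{5078485144522458}{2016557} \approx -2.5184 \cdot 10^{9}$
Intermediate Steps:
$W{\left(F \right)} = - \frac{1}{2297}$ ($W{\left(F \right)} = \frac{1}{-2297} = - \frac{1}{2297}$)
$- \frac{3460556}{-4033114} + \frac{1096384}{W{\left(3 \right)}} = - \frac{3460556}{-4033114} + \frac{1096384}{- \frac{1}{2297}} = \left(-3460556\right) \left(- \frac{1}{4033114}\right) + 1096384 \left(-2297\right) = \frac{1730278}{2016557} - 2518394048 = - \frac{5078485144522458}{2016557}$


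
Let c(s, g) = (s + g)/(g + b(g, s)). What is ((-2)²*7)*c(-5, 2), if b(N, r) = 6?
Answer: -21/2 ≈ -10.500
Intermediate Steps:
c(s, g) = (g + s)/(6 + g) (c(s, g) = (s + g)/(g + 6) = (g + s)/(6 + g))
((-2)²*7)*c(-5, 2) = ((-2)²*7)*((2 - 5)/(6 + 2)) = (4*7)*(-3/8) = 28*((⅛)*(-3)) = 28*(-3/8) = -21/2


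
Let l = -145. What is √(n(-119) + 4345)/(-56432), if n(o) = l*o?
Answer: -15*√6/14108 ≈ -0.0026044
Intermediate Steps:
n(o) = -145*o
√(n(-119) + 4345)/(-56432) = √(-145*(-119) + 4345)/(-56432) = √(17255 + 4345)*(-1/56432) = √21600*(-1/56432) = (60*√6)*(-1/56432) = -15*√6/14108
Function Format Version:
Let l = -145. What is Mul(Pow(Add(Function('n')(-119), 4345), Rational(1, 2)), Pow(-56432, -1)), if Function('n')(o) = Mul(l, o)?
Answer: Mul(Rational(-15, 14108), Pow(6, Rational(1, 2))) ≈ -0.0026044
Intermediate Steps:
Function('n')(o) = Mul(-145, o)
Mul(Pow(Add(Function('n')(-119), 4345), Rational(1, 2)), Pow(-56432, -1)) = Mul(Pow(Add(Mul(-145, -119), 4345), Rational(1, 2)), Pow(-56432, -1)) = Mul(Pow(Add(17255, 4345), Rational(1, 2)), Rational(-1, 56432)) = Mul(Pow(21600, Rational(1, 2)), Rational(-1, 56432)) = Mul(Mul(60, Pow(6, Rational(1, 2))), Rational(-1, 56432)) = Mul(Rational(-15, 14108), Pow(6, Rational(1, 2)))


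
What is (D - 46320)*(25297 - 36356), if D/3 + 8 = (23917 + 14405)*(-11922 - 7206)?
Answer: 24320023755528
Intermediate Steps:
D = -2199069672 (D = -24 + 3*((23917 + 14405)*(-11922 - 7206)) = -24 + 3*(38322*(-19128)) = -24 + 3*(-733023216) = -24 - 2199069648 = -2199069672)
(D - 46320)*(25297 - 36356) = (-2199069672 - 46320)*(25297 - 36356) = -2199115992*(-11059) = 24320023755528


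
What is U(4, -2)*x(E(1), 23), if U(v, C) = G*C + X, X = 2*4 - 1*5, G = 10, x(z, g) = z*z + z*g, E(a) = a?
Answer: -408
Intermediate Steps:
x(z, g) = z² + g*z
X = 3 (X = 8 - 5 = 3)
U(v, C) = 3 + 10*C (U(v, C) = 10*C + 3 = 3 + 10*C)
U(4, -2)*x(E(1), 23) = (3 + 10*(-2))*(1*(23 + 1)) = (3 - 20)*(1*24) = -17*24 = -408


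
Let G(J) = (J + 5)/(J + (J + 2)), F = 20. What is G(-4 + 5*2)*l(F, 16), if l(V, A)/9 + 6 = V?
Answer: 99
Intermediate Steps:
G(J) = (5 + J)/(2 + 2*J) (G(J) = (5 + J)/(J + (2 + J)) = (5 + J)/(2 + 2*J))
l(V, A) = -54 + 9*V
G(-4 + 5*2)*l(F, 16) = ((5 + (-4 + 5*2))/(2*(1 + (-4 + 5*2))))*(-54 + 9*20) = ((5 + (-4 + 10))/(2*(1 + (-4 + 10))))*(-54 + 180) = ((5 + 6)/(2*(1 + 6)))*126 = ((½)*11/7)*126 = ((½)*(⅐)*11)*126 = (11/14)*126 = 99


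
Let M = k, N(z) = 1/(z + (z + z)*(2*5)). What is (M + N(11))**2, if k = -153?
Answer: 1249056964/53361 ≈ 23408.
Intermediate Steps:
N(z) = 1/(21*z) (N(z) = 1/(z + (2*z)*10) = 1/(z + 20*z) = 1/(21*z))
M = -153
(M + N(11))**2 = (-153 + (1/21)/11)**2 = (-153 + (1/21)*(1/11))**2 = (-153 + 1/231)**2 = (-35342/231)**2 = 1249056964/53361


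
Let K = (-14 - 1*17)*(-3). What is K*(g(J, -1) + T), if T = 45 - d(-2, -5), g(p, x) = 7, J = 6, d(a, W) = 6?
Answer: 4278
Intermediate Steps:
T = 39 (T = 45 - 1*6 = 45 - 6 = 39)
K = 93 (K = (-14 - 17)*(-3) = -31*(-3) = 93)
K*(g(J, -1) + T) = 93*(7 + 39) = 93*46 = 4278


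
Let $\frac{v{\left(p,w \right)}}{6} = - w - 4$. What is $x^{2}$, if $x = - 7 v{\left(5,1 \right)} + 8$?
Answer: $47524$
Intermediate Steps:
$v{\left(p,w \right)} = -24 - 6 w$ ($v{\left(p,w \right)} = 6 \left(- w - 4\right) = 6 \left(-4 - w\right) = -24 - 6 w$)
$x = 218$ ($x = - 7 \left(-24 - 6\right) + 8 = \left(-7\right) \left(-30\right) + 8 = 210 + 8 = 218$)
$x^{2} = 218^{2} = 47524$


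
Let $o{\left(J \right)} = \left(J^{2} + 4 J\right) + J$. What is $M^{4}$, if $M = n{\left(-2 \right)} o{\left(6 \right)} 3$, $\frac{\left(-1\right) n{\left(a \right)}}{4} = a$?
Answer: $6295362011136$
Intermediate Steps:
$o{\left(J \right)} = J^{2} + 5 J$
$n{\left(a \right)} = - 4 a$
$M = 1584$ ($M = \left(-4\right) \left(-2\right) 6 \left(5 + 6\right) 3 = 8 \cdot 6 \cdot 11 \cdot 3 = 8 \cdot 66 \cdot 3 = 528 \cdot 3 = 1584$)
$M^{4} = 1584^{4} = 6295362011136$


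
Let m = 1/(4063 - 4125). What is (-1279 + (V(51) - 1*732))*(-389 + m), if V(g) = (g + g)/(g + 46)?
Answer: 4702360835/6014 ≈ 7.8190e+5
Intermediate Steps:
m = -1/62 (m = 1/(-62) = -1/62 ≈ -0.016129)
V(g) = 2*g/(46 + g) (V(g) = (2*g)/(46 + g) = 2*g/(46 + g))
(-1279 + (V(51) - 1*732))*(-389 + m) = (-1279 + (2*51/(46 + 51) - 1*732))*(-389 - 1/62) = (-1279 + (2*51/97 - 732))*(-24119/62) = (-1279 + (2*51*(1/97) - 732))*(-24119/62) = (-1279 + (102/97 - 732))*(-24119/62) = (-1279 - 70902/97)*(-24119/62) = -194965/97*(-24119/62) = 4702360835/6014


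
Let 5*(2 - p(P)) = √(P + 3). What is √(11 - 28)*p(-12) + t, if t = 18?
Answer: 18 + √17*(3 + 10*I)/5 ≈ 20.474 + 8.2462*I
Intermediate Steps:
p(P) = 2 - √(3 + P)/5 (p(P) = 2 - √(P + 3)/5 = 2 - √(3 + P)/5)
√(11 - 28)*p(-12) + t = √(11 - 28)*(2 - √(3 - 12)/5) + 18 = √(-17)*(2 - 3*I/5) + 18 = (I*√17)*(2 - 3*I/5) + 18 = I*√17*(2 - 3*I/5) + 18 = 18 + I*√17*(2 - 3*I/5)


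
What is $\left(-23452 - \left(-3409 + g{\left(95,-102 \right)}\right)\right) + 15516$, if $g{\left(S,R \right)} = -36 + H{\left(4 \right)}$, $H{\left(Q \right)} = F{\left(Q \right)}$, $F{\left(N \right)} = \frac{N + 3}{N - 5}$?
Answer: $-4484$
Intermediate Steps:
$F{\left(N \right)} = \frac{3 + N}{-5 + N}$
$H{\left(Q \right)} = \frac{3 + Q}{-5 + Q}$
$g{\left(S,R \right)} = -43$ ($g{\left(S,R \right)} = -36 + \frac{3 + 4}{-5 + 4} = -36 + \frac{1}{-1} \cdot 7 = -36 - 7 = -43$)
$\left(-23452 - \left(-3409 + g{\left(95,-102 \right)}\right)\right) + 15516 = \left(-23452 + \left(3409 - -43\right)\right) + 15516 = \left(-23452 + \left(3409 + 43\right)\right) + 15516 = \left(-23452 + 3452\right) + 15516 = -20000 + 15516 = -4484$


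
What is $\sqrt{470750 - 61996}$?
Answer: $\sqrt{408754} \approx 639.34$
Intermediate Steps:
$\sqrt{470750 - 61996} = \sqrt{408754}$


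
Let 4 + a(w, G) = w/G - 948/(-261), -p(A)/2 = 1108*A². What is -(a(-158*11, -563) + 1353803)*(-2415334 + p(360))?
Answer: 19204187917708173422/48981 ≈ 3.9207e+14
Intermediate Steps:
p(A) = -2216*A²
a(w, G) = -32/87 + w/G (a(w, G) = -4 + (w/G - 948/(-261)) = -4 + (w/G - 948*(-1/261)) = -4 + (w/G + 316/87) = -4 + (316/87 + w/G) = -32/87 + w/G)
-(a(-158*11, -563) + 1353803)*(-2415334 + p(360)) = -((-32/87 - 158*11/(-563)) + 1353803)*(-2415334 - 2216*360²) = -((-32/87 - 1738*(-1/563)) + 1353803)*(-2415334 - 2216*129600) = -((-32/87 + 1738/563) + 1353803)*(-2415334 - 287193600) = -(133190/48981 + 1353803)*(-289608934) = -66310757933*(-289608934)/48981 = -1*(-19204187917708173422/48981) = 19204187917708173422/48981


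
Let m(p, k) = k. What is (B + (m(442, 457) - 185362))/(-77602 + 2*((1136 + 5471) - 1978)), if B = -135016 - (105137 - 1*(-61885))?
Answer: 486943/68344 ≈ 7.1249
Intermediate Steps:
B = -302038 (B = -135016 - (105137 + 61885) = -135016 - 1*167022 = -135016 - 167022 = -302038)
(B + (m(442, 457) - 185362))/(-77602 + 2*((1136 + 5471) - 1978)) = (-302038 + (457 - 185362))/(-77602 + 2*((1136 + 5471) - 1978)) = (-302038 - 184905)/(-77602 + 2*(6607 - 1978)) = -486943/(-77602 + 2*4629) = -486943/(-77602 + 9258) = -486943/(-68344) = -486943*(-1/68344) = 486943/68344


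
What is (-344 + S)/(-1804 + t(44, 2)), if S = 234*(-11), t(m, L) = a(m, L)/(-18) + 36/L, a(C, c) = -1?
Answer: 52524/32147 ≈ 1.6339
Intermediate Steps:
t(m, L) = 1/18 + 36/L (t(m, L) = -1/(-18) + 36/L = -1*(-1/18) + 36/L = 1/18 + 36/L)
S = -2574
(-344 + S)/(-1804 + t(44, 2)) = (-344 - 2574)/(-1804 + (1/18)*(648 + 2)/2) = -2918/(-1804 + (1/18)*(½)*650) = -2918/(-1804 + 325/18) = -2918/(-32147/18) = -2918*(-18/32147) = 52524/32147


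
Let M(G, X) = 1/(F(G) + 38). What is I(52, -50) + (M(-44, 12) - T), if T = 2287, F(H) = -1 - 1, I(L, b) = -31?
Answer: -83447/36 ≈ -2318.0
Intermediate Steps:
F(H) = -2
M(G, X) = 1/36 (M(G, X) = 1/(-2 + 38) = 1/36)
I(52, -50) + (M(-44, 12) - T) = -31 + (1/36 - 1*2287) = -31 + (1/36 - 2287) = -31 - 82331/36 = -83447/36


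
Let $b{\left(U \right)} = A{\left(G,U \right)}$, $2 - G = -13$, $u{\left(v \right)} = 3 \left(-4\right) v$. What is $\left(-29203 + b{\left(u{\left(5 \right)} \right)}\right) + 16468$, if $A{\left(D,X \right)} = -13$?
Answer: $-12748$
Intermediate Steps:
$u{\left(v \right)} = - 12 v$
$G = 15$ ($G = 2 - -13 = 2 + 13 = 15$)
$b{\left(U \right)} = -13$
$\left(-29203 + b{\left(u{\left(5 \right)} \right)}\right) + 16468 = \left(-29203 - 13\right) + 16468 = -29216 + 16468 = -12748$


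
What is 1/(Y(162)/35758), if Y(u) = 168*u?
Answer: 17879/13608 ≈ 1.3139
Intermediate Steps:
1/(Y(162)/35758) = 1/((168*162)/35758) = 1/(27216*(1/35758)) = 1/(13608/17879) = 17879/13608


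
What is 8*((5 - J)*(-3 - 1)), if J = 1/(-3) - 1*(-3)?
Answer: -224/3 ≈ -74.667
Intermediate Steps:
J = 8/3 (J = -⅓ + 3 = 8/3 ≈ 2.6667)
8*((5 - J)*(-3 - 1)) = 8*((5 - 1*8/3)*(-3 - 1)) = 8*((5 - 8/3)*(-4)) = 8*((7/3)*(-4)) = 8*(-28/3) = -224/3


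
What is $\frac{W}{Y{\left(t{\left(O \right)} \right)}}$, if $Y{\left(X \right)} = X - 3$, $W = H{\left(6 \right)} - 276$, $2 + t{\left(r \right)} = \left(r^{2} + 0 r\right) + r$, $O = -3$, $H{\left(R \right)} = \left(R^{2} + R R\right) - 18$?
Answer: $-222$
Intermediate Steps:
$H{\left(R \right)} = -18 + 2 R^{2}$ ($H{\left(R \right)} = \left(R^{2} + R^{2}\right) - 18 = 2 R^{2} - 18 = -18 + 2 R^{2}$)
$t{\left(r \right)} = -2 + r + r^{2}$ ($t{\left(r \right)} = -2 + \left(\left(r^{2} + 0 r\right) + r\right) = -2 + \left(\left(r^{2} + 0\right) + r\right) = -2 + \left(r^{2} + r\right) = -2 + \left(r + r^{2}\right) = -2 + r + r^{2}$)
$W = -222$ ($W = \left(-18 + 2 \cdot 6^{2}\right) - 276 = \left(-18 + 2 \cdot 36\right) - 276 = \left(-18 + 72\right) - 276 = 54 - 276 = -222$)
$Y{\left(X \right)} = -3 + X$
$\frac{W}{Y{\left(t{\left(O \right)} \right)}} = - \frac{222}{-3 - \left(5 - 9\right)} = - \frac{222}{-3 - -4} = - \frac{222}{-3 + 4} = - \frac{222}{1} = \left(-222\right) 1 = -222$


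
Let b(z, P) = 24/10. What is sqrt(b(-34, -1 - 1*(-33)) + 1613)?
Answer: sqrt(40385)/5 ≈ 40.192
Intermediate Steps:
b(z, P) = 12/5 (b(z, P) = 24*(1/10) = 12/5)
sqrt(b(-34, -1 - 1*(-33)) + 1613) = sqrt(12/5 + 1613) = sqrt(8077/5) = sqrt(40385)/5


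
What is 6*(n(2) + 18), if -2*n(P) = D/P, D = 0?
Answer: 108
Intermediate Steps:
n(P) = 0 (n(P) = -0/P = -½*0 = 0)
6*(n(2) + 18) = 6*(0 + 18) = 6*18 = 108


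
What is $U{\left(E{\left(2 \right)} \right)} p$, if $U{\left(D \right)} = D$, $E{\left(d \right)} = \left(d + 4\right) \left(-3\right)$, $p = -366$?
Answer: $6588$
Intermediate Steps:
$E{\left(d \right)} = -12 - 3 d$ ($E{\left(d \right)} = \left(4 + d\right) \left(-3\right) = -12 - 3 d$)
$U{\left(E{\left(2 \right)} \right)} p = \left(-12 - 6\right) \left(-366\right) = \left(-18\right) \left(-366\right) = 6588$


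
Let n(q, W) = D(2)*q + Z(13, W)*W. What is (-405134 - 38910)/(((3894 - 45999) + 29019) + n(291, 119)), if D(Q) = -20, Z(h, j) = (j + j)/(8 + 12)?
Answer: 4440440/174899 ≈ 25.389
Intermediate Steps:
Z(h, j) = j/10 (Z(h, j) = (2*j)/20 = (2*j)*(1/20) = j/10)
n(q, W) = -20*q + W**2/10 (n(q, W) = -20*q + (W/10)*W = -20*q + W**2/10)
(-405134 - 38910)/(((3894 - 45999) + 29019) + n(291, 119)) = (-405134 - 38910)/(((3894 - 45999) + 29019) + (-20*291 + (1/10)*119**2)) = -444044/((-42105 + 29019) + (-5820 + (1/10)*14161)) = -444044/(-13086 + (-5820 + 14161/10)) = -444044/(-13086 - 44039/10) = -444044/(-174899/10) = -444044*(-10/174899) = 4440440/174899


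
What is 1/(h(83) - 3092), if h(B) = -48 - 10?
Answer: -1/3150 ≈ -0.00031746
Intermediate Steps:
h(B) = -58
1/(h(83) - 3092) = 1/(-58 - 3092) = 1/(-3150) = -1/3150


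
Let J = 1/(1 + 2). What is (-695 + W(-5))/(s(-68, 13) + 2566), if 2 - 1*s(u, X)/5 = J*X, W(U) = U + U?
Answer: -2115/7663 ≈ -0.27600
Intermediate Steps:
J = 1/3 ≈ 0.33333
W(U) = 2*U
s(u, X) = 10 - 5*X/3
(-695 + W(-5))/(s(-68, 13) + 2566) = (-695 + 2*(-5))/((10 - 5/3*13) + 2566) = (-695 - 10)/((10 - 65/3) + 2566) = -705/(-35/3 + 2566) = -705/7663/3 = -705*3/7663 = -2115/7663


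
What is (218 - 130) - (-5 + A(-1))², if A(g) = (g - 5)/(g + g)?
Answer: 84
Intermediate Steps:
A(g) = (-5 + g)/(2*g) (A(g) = (-5 + g)/((2*g)) = (-5 + g)*(1/(2*g)) = (-5 + g)/(2*g))
(218 - 130) - (-5 + A(-1))² = (218 - 130) - (-5 + (½)*(-5 - 1)/(-1))² = 88 - (-5 + (½)*(-1)*(-6))² = 88 - (-5 + 3)² = 88 - 1*(-2)² = 88 - 1*4 = 88 - 4 = 84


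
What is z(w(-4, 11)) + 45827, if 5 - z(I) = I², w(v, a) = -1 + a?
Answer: 45732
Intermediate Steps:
z(I) = 5 - I²
z(w(-4, 11)) + 45827 = (5 - (-1 + 11)²) + 45827 = (5 - 1*10²) + 45827 = (5 - 1*100) + 45827 = (5 - 100) + 45827 = -95 + 45827 = 45732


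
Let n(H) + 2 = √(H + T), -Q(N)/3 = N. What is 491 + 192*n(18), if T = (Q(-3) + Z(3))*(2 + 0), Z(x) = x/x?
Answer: 107 + 192*√38 ≈ 1290.6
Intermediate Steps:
Q(N) = -3*N
Z(x) = 1
T = 20 (T = (-3*(-3) + 1)*(2 + 0) = (9 + 1)*2 = 10*2 = 20)
n(H) = -2 + √(20 + H) (n(H) = -2 + √(H + 20) = -2 + √(20 + H))
491 + 192*n(18) = 491 + 192*(-2 + √(20 + 18)) = 491 + 192*(-2 + √38) = 491 + (-384 + 192*√38) = 107 + 192*√38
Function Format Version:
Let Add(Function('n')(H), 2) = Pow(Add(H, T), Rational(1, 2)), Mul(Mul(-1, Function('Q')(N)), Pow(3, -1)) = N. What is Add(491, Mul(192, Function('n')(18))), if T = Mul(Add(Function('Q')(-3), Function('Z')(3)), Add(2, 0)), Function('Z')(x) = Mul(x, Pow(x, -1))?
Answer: Add(107, Mul(192, Pow(38, Rational(1, 2)))) ≈ 1290.6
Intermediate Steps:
Function('Q')(N) = Mul(-3, N)
Function('Z')(x) = 1
T = 20 (T = Mul(Add(Mul(-3, -3), 1), Add(2, 0)) = Mul(Add(9, 1), 2) = Mul(10, 2) = 20)
Function('n')(H) = Add(-2, Pow(Add(20, H), Rational(1, 2))) (Function('n')(H) = Add(-2, Pow(Add(H, 20), Rational(1, 2))) = Add(-2, Pow(Add(20, H), Rational(1, 2))))
Add(491, Mul(192, Function('n')(18))) = Add(491, Mul(192, Add(-2, Pow(Add(20, 18), Rational(1, 2))))) = Add(491, Mul(192, Add(-2, Pow(38, Rational(1, 2))))) = Add(491, Add(-384, Mul(192, Pow(38, Rational(1, 2))))) = Add(107, Mul(192, Pow(38, Rational(1, 2))))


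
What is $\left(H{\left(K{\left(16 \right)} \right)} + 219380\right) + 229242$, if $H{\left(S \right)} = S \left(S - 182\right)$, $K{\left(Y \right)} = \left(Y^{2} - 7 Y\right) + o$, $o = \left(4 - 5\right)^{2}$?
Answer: $443257$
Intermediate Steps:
$o = 1$ ($o = \left(-1\right)^{2} = 1$)
$K{\left(Y \right)} = 1 + Y^{2} - 7 Y$ ($K{\left(Y \right)} = \left(Y^{2} - 7 Y\right) + 1 = 1 + Y^{2} - 7 Y$)
$H{\left(S \right)} = S \left(-182 + S\right)$
$\left(H{\left(K{\left(16 \right)} \right)} + 219380\right) + 229242 = \left(\left(1 + 16^{2} - 112\right) \left(-182 + \left(1 + 16^{2} - 112\right)\right) + 219380\right) + 229242 = \left(\left(1 + 256 - 112\right) \left(-182 + \left(1 + 256 - 112\right)\right) + 219380\right) + 229242 = \left(145 \left(-182 + 145\right) + 219380\right) + 229242 = \left(145 \left(-37\right) + 219380\right) + 229242 = \left(-5365 + 219380\right) + 229242 = 214015 + 229242 = 443257$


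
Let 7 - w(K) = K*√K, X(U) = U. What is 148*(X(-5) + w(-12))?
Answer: 296 + 3552*I*√3 ≈ 296.0 + 6152.2*I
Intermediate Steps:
w(K) = 7 - K^(3/2) (w(K) = 7 - K*√K = 7 - K^(3/2))
148*(X(-5) + w(-12)) = 148*(-5 + (7 - (-12)^(3/2))) = 148*(-5 + (7 - (-24)*I*√3)) = 148*(-5 + (7 + 24*I*√3)) = 148*(2 + 24*I*√3) = 296 + 3552*I*√3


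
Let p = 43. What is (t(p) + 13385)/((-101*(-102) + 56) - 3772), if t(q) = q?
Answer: 6714/3293 ≈ 2.0389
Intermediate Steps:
(t(p) + 13385)/((-101*(-102) + 56) - 3772) = (43 + 13385)/((-101*(-102) + 56) - 3772) = 13428/((10302 + 56) - 3772) = 13428/(10358 - 3772) = 13428/6586 = 13428*(1/6586) = 6714/3293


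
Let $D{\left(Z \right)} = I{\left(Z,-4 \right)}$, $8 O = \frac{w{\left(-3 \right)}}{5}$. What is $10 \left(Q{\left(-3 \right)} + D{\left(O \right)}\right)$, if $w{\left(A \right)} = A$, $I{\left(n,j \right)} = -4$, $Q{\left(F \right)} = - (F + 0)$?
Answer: $-10$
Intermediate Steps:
$Q{\left(F \right)} = - F$
$O = - \frac{3}{40}$ ($O = \frac{\left(-3\right) \frac{1}{5}}{8} = \frac{1}{8} \left(- \frac{3}{5}\right) = - \frac{3}{40} \approx -0.075$)
$D{\left(Z \right)} = -4$
$10 \left(Q{\left(-3 \right)} + D{\left(O \right)}\right) = 10 \left(\left(-1\right) \left(-3\right) - 4\right) = 10 \left(3 - 4\right) = 10 \left(-1\right) = -10$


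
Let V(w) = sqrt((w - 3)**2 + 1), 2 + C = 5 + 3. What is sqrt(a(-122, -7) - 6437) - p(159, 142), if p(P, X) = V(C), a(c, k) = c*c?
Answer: sqrt(8447) - sqrt(10) ≈ 88.745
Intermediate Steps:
a(c, k) = c**2
C = 6 (C = -2 + (5 + 3) = -2 + 8 = 6)
V(w) = sqrt(1 + (-3 + w)**2) (V(w) = sqrt((-3 + w)**2 + 1) = sqrt(1 + (-3 + w)**2))
p(P, X) = sqrt(10) (p(P, X) = sqrt(1 + (-3 + 6)**2) = sqrt(1 + 3**2) = sqrt(1 + 9) = sqrt(10))
sqrt(a(-122, -7) - 6437) - p(159, 142) = sqrt((-122)**2 - 6437) - sqrt(10) = sqrt(14884 - 6437) - sqrt(10) = sqrt(8447) - sqrt(10)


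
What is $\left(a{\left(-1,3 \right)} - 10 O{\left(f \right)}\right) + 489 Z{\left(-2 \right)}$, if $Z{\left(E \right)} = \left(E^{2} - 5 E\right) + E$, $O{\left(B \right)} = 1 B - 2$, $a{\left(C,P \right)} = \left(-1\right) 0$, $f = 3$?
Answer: $5858$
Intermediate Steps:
$a{\left(C,P \right)} = 0$
$O{\left(B \right)} = -2 + B$ ($O{\left(B \right)} = B - 2 = -2 + B$)
$Z{\left(E \right)} = E^{2} - 4 E$
$\left(a{\left(-1,3 \right)} - 10 O{\left(f \right)}\right) + 489 Z{\left(-2 \right)} = \left(0 - 10 \left(-2 + 3\right)\right) + 489 \left(- 2 \left(-4 - 2\right)\right) = \left(0 - 10\right) + 489 \left(\left(-2\right) \left(-6\right)\right) = \left(0 - 10\right) + 489 \cdot 12 = -10 + 5868 = 5858$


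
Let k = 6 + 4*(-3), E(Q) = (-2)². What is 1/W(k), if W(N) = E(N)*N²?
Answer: 1/144 ≈ 0.0069444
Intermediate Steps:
E(Q) = 4
k = -6 (k = 6 - 12 = -6)
W(N) = 4*N²
1/W(k) = 1/(4*(-6)²) = 1/(4*36) = 1/144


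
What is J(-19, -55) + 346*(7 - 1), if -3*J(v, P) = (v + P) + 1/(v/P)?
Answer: 119683/57 ≈ 2099.7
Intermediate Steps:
J(v, P) = -P/3 - v/3 - P/(3*v) (J(v, P) = -((v + P) + 1/(v/P))/3 = -((P + v) + P/v)/3 = -(P + v + P/v)/3 = -P/3 - v/3 - P/(3*v))
J(-19, -55) + 346*(7 - 1) = (1/3)*(-1*(-55) - 1*(-19)*(-55 - 19))/(-19) + 346*(7 - 1) = (1/3)*(-1/19)*(55 - 1*(-19)*(-74)) + 346*6 = (1/3)*(-1/19)*(55 - 1406) + 2076 = (1/3)*(-1/19)*(-1351) + 2076 = 1351/57 + 2076 = 119683/57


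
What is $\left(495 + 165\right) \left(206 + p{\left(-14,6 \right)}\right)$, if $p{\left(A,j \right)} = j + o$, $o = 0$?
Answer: $139920$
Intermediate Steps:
$p{\left(A,j \right)} = j$ ($p{\left(A,j \right)} = j + 0 = j$)
$\left(495 + 165\right) \left(206 + p{\left(-14,6 \right)}\right) = \left(495 + 165\right) \left(206 + 6\right) = 660 \cdot 212 = 139920$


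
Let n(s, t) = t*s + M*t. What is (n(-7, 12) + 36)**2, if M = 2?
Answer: 576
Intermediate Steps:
n(s, t) = 2*t + s*t (n(s, t) = t*s + 2*t = s*t + 2*t = 2*t + s*t)
(n(-7, 12) + 36)**2 = (12*(2 - 7) + 36)**2 = (12*(-5) + 36)**2 = (-60 + 36)**2 = (-24)**2 = 576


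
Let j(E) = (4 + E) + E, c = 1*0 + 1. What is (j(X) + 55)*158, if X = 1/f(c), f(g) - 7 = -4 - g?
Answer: 9480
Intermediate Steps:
c = 1 (c = 0 + 1 = 1)
f(g) = 3 - g (f(g) = 7 + (-4 - g) = 3 - g)
X = 1/2 (X = 1/(3 - 1*1) = 1/(3 - 1) = 1/2 ≈ 0.50000)
j(E) = 4 + 2*E
(j(X) + 55)*158 = ((4 + 2*(1/2)) + 55)*158 = ((4 + 1) + 55)*158 = (5 + 55)*158 = 60*158 = 9480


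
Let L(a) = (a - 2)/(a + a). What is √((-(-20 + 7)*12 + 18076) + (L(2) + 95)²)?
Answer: √27257 ≈ 165.10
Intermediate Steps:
L(a) = (-2 + a)/(2*a) (L(a) = (-2 + a)/((2*a)) = (-2 + a)*(1/(2*a)) = (-2 + a)/(2*a))
√((-(-20 + 7)*12 + 18076) + (L(2) + 95)²) = √((-(-20 + 7)*12 + 18076) + ((½)*(-2 + 2)/2 + 95)²) = √((-(-13)*12 + 18076) + ((½)*(½)*0 + 95)²) = √((-1*(-156) + 18076) + (0 + 95)²) = √((156 + 18076) + 95²) = √(18232 + 9025) = √27257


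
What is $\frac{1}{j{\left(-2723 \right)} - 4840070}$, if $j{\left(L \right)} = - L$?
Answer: $- \frac{1}{4837347} \approx -2.0672 \cdot 10^{-7}$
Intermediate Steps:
$\frac{1}{j{\left(-2723 \right)} - 4840070} = \frac{1}{\left(-1\right) \left(-2723\right) - 4840070} = \frac{1}{2723 - 4840070} = \frac{1}{-4837347} = - \frac{1}{4837347}$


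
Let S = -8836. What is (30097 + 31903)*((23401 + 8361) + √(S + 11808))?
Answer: 1969244000 + 124000*√743 ≈ 1.9726e+9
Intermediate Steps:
(30097 + 31903)*((23401 + 8361) + √(S + 11808)) = (30097 + 31903)*((23401 + 8361) + √(-8836 + 11808)) = 62000*(31762 + √2972) = 62000*(31762 + 2*√743) = 1969244000 + 124000*√743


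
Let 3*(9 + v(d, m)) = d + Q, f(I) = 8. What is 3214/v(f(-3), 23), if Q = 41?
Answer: 4821/11 ≈ 438.27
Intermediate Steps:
v(d, m) = 14/3 + d/3 (v(d, m) = -9 + (d + 41)/3 = -9 + (41 + d)/3 = -9 + (41/3 + d/3) = 14/3 + d/3)
3214/v(f(-3), 23) = 3214/(14/3 + (⅓)*8) = 3214/(14/3 + 8/3) = 3214/(22/3) = 3214*(3/22) = 4821/11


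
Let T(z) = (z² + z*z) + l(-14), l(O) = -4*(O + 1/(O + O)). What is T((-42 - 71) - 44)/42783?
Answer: 345479/299481 ≈ 1.1536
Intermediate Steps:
l(O) = -4*O - 2/O (l(O) = -4*(O + 1/(2*O)) = -4*O - 2/O)
T(z) = 393/7 + 2*z² (T(z) = (z² + z*z) + (-4*(-14) - 2/(-14)) = (z² + z²) + (56 - 2*(-1/14)) = 2*z² + (56 + ⅐) = 2*z² + 393/7 = 393/7 + 2*z²)
T((-42 - 71) - 44)/42783 = (393/7 + 2*((-42 - 71) - 44)²)/42783 = (393/7 + 2*(-113 - 44)²)*(1/42783) = (393/7 + 2*(-157)²)*(1/42783) = (393/7 + 2*24649)*(1/42783) = (393/7 + 49298)*(1/42783) = (345479/7)*(1/42783) = 345479/299481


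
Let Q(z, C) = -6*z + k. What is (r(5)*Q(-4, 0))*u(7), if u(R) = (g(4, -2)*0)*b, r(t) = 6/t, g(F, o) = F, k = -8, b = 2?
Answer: 0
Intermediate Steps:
Q(z, C) = -8 - 6*z (Q(z, C) = -6*z - 8 = -8 - 6*z)
u(R) = 0 (u(R) = (4*0)*2 = 0*2 = 0)
(r(5)*Q(-4, 0))*u(7) = ((6/5)*(-8 - 6*(-4)))*0 = ((6*(⅕))*(-8 + 24))*0 = ((6/5)*16)*0 = (96/5)*0 = 0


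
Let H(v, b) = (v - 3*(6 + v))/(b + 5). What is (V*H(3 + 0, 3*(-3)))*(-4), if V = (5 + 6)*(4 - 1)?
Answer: -792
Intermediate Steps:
H(v, b) = (-18 - 2*v)/(5 + b) (H(v, b) = (v + (-18 - 3*v))/(5 + b) = (-18 - 2*v)/(5 + b))
V = 33 (V = 11*3 = 33)
(V*H(3 + 0, 3*(-3)))*(-4) = (33*(2*(-9 - (3 + 0))/(5 + 3*(-3))))*(-4) = (33*(2*(-9 - 1*3)/(5 - 9)))*(-4) = (33*(2*(-9 - 3)/(-4)))*(-4) = (33*(2*(-1/4)*(-12)))*(-4) = (33*6)*(-4) = 198*(-4) = -792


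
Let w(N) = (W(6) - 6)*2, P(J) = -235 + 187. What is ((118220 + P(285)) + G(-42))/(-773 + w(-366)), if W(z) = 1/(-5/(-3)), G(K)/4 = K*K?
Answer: -626140/3919 ≈ -159.77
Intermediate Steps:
G(K) = 4*K² (G(K) = 4*(K*K) = 4*K²)
P(J) = -48
W(z) = ⅗ (W(z) = 1/(-5*(-⅓)) = 1/(5/3) = ⅗)
w(N) = -54/5 (w(N) = (⅗ - 6)*2 = -27/5*2 = -54/5)
((118220 + P(285)) + G(-42))/(-773 + w(-366)) = ((118220 - 48) + 4*(-42)²)/(-773 - 54/5) = (118172 + 4*1764)/(-3919/5) = (118172 + 7056)*(-5/3919) = 125228*(-5/3919) = -626140/3919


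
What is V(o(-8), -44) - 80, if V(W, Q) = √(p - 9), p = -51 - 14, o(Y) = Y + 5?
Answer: -80 + I*√74 ≈ -80.0 + 8.6023*I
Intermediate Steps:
o(Y) = 5 + Y
p = -65
V(W, Q) = I*√74 (V(W, Q) = √(-65 - 9) = √(-74) = I*√74)
V(o(-8), -44) - 80 = I*√74 - 80 = -80 + I*√74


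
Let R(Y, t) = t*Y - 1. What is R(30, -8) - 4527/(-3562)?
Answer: -853915/3562 ≈ -239.73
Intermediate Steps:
R(Y, t) = -1 + Y*t (R(Y, t) = Y*t - 1 = -1 + Y*t)
R(30, -8) - 4527/(-3562) = (-1 + 30*(-8)) - 4527/(-3562) = (-1 - 240) - 4527*(-1)/3562 = -241 - 1*(-4527/3562) = -241 + 4527/3562 = -853915/3562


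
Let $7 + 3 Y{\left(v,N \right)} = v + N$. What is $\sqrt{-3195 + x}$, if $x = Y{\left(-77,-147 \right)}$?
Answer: $2 i \sqrt{818} \approx 57.201 i$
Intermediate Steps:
$Y{\left(v,N \right)} = - \frac{7}{3} + \frac{N}{3} + \frac{v}{3}$ ($Y{\left(v,N \right)} = - \frac{7}{3} + \frac{v + N}{3} = - \frac{7}{3} + \frac{N + v}{3} = - \frac{7}{3} + \left(\frac{N}{3} + \frac{v}{3}\right) = - \frac{7}{3} + \frac{N}{3} + \frac{v}{3}$)
$x = -77$ ($x = - \frac{7}{3} + \frac{1}{3} \left(-147\right) + \frac{1}{3} \left(-77\right) = - \frac{7}{3} - 49 - \frac{77}{3} = -77$)
$\sqrt{-3195 + x} = \sqrt{-3195 - 77} = \sqrt{-3272} = 2 i \sqrt{818}$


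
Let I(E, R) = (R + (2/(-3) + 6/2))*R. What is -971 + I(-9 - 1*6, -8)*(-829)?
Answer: -115657/3 ≈ -38552.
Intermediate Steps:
I(E, R) = R*(7/3 + R) (I(E, R) = (R + (2*(-⅓) + 6*(½)))*R = (R + (-⅔ + 3))*R = (R + 7/3)*R = (7/3 + R)*R = R*(7/3 + R))
-971 + I(-9 - 1*6, -8)*(-829) = -971 + ((⅓)*(-8)*(7 + 3*(-8)))*(-829) = -971 + ((⅓)*(-8)*(7 - 24))*(-829) = -971 + ((⅓)*(-8)*(-17))*(-829) = -971 + (136/3)*(-829) = -971 - 112744/3 = -115657/3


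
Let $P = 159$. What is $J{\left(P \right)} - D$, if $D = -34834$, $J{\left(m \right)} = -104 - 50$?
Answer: $34680$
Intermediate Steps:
$J{\left(m \right)} = -154$
$J{\left(P \right)} - D = -154 - -34834 = -154 + 34834 = 34680$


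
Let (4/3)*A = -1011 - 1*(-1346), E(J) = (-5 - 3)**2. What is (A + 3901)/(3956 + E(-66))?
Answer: 16609/16080 ≈ 1.0329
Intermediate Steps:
E(J) = 64 (E(J) = (-8)**2 = 64)
A = 1005/4 (A = 3*(-1011 - 1*(-1346))/4 = 3*(-1011 + 1346)/4 = (3/4)*335 = 1005/4 ≈ 251.25)
(A + 3901)/(3956 + E(-66)) = (1005/4 + 3901)/(3956 + 64) = (16609/4)/4020 = (16609/4)*(1/4020) = 16609/16080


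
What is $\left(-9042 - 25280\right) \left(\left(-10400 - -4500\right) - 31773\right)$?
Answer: $1293012706$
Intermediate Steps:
$\left(-9042 - 25280\right) \left(\left(-10400 - -4500\right) - 31773\right) = - 34322 \left(\left(-10400 + 4500\right) - 31773\right) = - 34322 \left(-5900 - 31773\right) = \left(-34322\right) \left(-37673\right) = 1293012706$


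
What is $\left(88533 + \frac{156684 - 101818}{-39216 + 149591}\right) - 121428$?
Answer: $- \frac{3630730759}{110375} \approx -32895.0$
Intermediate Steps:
$\left(88533 + \frac{156684 - 101818}{-39216 + 149591}\right) - 121428 = \left(88533 + \frac{54866}{110375}\right) - 121428 = \frac{9771884741}{110375} - 121428 = - \frac{3630730759}{110375}$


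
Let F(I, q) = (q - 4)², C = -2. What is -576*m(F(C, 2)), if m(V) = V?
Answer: -2304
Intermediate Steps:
F(I, q) = (-4 + q)²
-576*m(F(C, 2)) = -576*(-4 + 2)² = -576*(-2)² = -576*4 = -2304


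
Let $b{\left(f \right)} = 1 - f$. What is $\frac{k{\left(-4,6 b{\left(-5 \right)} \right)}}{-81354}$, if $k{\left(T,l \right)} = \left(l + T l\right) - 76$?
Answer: $\frac{92}{40677} \approx 0.0022617$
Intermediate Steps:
$k{\left(T,l \right)} = -76 + l + T l$
$\frac{k{\left(-4,6 b{\left(-5 \right)} \right)}}{-81354} = \frac{-76 + 6 \left(1 - -5\right) - 4 \cdot 6 \left(1 - -5\right)}{-81354} = \left(-76 + 6 \left(1 + 5\right) - 4 \cdot 6 \left(1 + 5\right)\right) \left(- \frac{1}{81354}\right) = \left(-76 + 6 \cdot 6 - 4 \cdot 6 \cdot 6\right) \left(- \frac{1}{81354}\right) = \left(-76 + 36 - 144\right) \left(- \frac{1}{81354}\right) = \left(-184\right) \left(- \frac{1}{81354}\right) = \frac{92}{40677}$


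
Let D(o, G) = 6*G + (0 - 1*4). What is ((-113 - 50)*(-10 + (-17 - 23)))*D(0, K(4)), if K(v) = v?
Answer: 163000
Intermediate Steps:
D(o, G) = -4 + 6*G (D(o, G) = 6*G + (0 - 4) = 6*G - 4 = -4 + 6*G)
((-113 - 50)*(-10 + (-17 - 23)))*D(0, K(4)) = ((-113 - 50)*(-10 + (-17 - 23)))*(-4 + 6*4) = (-163*(-10 - 40))*(-4 + 24) = -163*(-50)*20 = 8150*20 = 163000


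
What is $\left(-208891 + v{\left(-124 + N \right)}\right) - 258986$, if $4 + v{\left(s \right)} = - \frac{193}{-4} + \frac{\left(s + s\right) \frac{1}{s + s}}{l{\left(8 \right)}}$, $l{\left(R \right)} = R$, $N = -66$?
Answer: $- \frac{3742661}{8} \approx -4.6783 \cdot 10^{5}$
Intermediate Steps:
$v{\left(s \right)} = \frac{355}{8}$ ($v{\left(s \right)} = -4 + \left(- \frac{193}{-4} + \frac{\left(s + s\right) \frac{1}{s + s}}{8}\right) = -4 + \left(\left(-193\right) \left(- \frac{1}{4}\right) + \frac{2 s}{2 s} \frac{1}{8}\right) = -4 + \left(\frac{193}{4} + 2 s \frac{1}{2 s} \frac{1}{8}\right) = -4 + \left(\frac{193}{4} + 1 \cdot \frac{1}{8}\right) = -4 + \left(\frac{193}{4} + \frac{1}{8}\right) = -4 + \frac{387}{8} = \frac{355}{8}$)
$\left(-208891 + v{\left(-124 + N \right)}\right) - 258986 = \left(-208891 + \frac{355}{8}\right) - 258986 = - \frac{1670773}{8} - 258986 = - \frac{3742661}{8}$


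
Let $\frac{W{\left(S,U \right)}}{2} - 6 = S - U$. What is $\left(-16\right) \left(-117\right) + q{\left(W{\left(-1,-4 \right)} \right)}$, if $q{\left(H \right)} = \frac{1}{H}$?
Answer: $\frac{33697}{18} \approx 1872.1$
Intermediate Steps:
$W{\left(S,U \right)} = 12 - 2 U + 2 S$ ($W{\left(S,U \right)} = 12 + 2 \left(S - U\right) = 12 + \left(- 2 U + 2 S\right) = 12 - 2 U + 2 S$)
$\left(-16\right) \left(-117\right) + q{\left(W{\left(-1,-4 \right)} \right)} = \left(-16\right) \left(-117\right) + \frac{1}{12 - -8 + 2 \left(-1\right)} = 1872 + \frac{1}{12 + 8 - 2} = 1872 + \frac{1}{18} = \frac{33697}{18}$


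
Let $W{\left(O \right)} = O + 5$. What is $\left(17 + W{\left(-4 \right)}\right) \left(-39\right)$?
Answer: $-702$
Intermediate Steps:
$W{\left(O \right)} = 5 + O$
$\left(17 + W{\left(-4 \right)}\right) \left(-39\right) = \left(17 + \left(5 - 4\right)\right) \left(-39\right) = \left(17 + 1\right) \left(-39\right) = 18 \left(-39\right) = -702$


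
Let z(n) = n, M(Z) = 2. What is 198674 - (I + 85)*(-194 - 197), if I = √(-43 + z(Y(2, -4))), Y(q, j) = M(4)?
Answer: 231909 + 391*I*√41 ≈ 2.3191e+5 + 2503.6*I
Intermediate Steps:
Y(q, j) = 2
I = I*√41 (I = √(-43 + 2) = √(-41) = I*√41 ≈ 6.4031*I)
198674 - (I + 85)*(-194 - 197) = 198674 - (I*√41 + 85)*(-194 - 197) = 198674 - (85 + I*√41)*(-391) = 198674 - (-33235 - 391*I*√41) = 198674 + (33235 + 391*I*√41) = 231909 + 391*I*√41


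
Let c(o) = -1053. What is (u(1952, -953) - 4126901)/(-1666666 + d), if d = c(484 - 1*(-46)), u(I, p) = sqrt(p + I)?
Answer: 4126901/1667719 - 3*sqrt(111)/1667719 ≈ 2.4746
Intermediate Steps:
u(I, p) = sqrt(I + p)
d = -1053
(u(1952, -953) - 4126901)/(-1666666 + d) = (sqrt(1952 - 953) - 4126901)/(-1666666 - 1053) = (sqrt(999) - 4126901)/(-1667719) = (3*sqrt(111) - 4126901)*(-1/1667719) = (-4126901 + 3*sqrt(111))*(-1/1667719) = 4126901/1667719 - 3*sqrt(111)/1667719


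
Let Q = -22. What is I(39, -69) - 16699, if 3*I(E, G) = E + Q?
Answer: -50080/3 ≈ -16693.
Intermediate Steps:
I(E, G) = -22/3 + E/3 (I(E, G) = (E - 22)/3 = (-22 + E)/3 = -22/3 + E/3)
I(39, -69) - 16699 = (-22/3 + (⅓)*39) - 16699 = (-22/3 + 13) - 16699 = 17/3 - 16699 = -50080/3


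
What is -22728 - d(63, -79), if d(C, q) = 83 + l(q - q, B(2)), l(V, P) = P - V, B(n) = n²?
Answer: -22815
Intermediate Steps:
d(C, q) = 87 (d(C, q) = 83 + (2² - (q - q)) = 83 + (4 - 1*0) = 83 + (4 + 0) = 83 + 4 = 87)
-22728 - d(63, -79) = -22728 - 1*87 = -22728 - 87 = -22815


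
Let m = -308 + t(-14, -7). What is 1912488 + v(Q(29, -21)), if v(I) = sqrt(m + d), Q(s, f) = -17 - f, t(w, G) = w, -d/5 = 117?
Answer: 1912488 + I*sqrt(907) ≈ 1.9125e+6 + 30.116*I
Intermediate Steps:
d = -585 (d = -5*117 = -585)
m = -322 (m = -308 - 14 = -322)
v(I) = I*sqrt(907) (v(I) = sqrt(-322 - 585) = sqrt(-907) = I*sqrt(907))
1912488 + v(Q(29, -21)) = 1912488 + I*sqrt(907)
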